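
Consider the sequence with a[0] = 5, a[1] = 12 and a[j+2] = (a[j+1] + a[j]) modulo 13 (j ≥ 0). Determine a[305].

We have a[0] = 5,  a[1] = 12,  a[2] = 4,  a[3] = 3,  a[4] = 7,  a[5] = 10,  a[6] = 4,  a[7] = 1,  a[8] = 5,  a[9] = 6,  a[10] = 11,  a[11] = 4,  a[12] = 2,  a[13] = 6,  a[14] = 8,  a[15] = 1,  a[16] = 9,  a[17] = 10,  a[18] = 6,  a[19] = 3,  a[20] = 9,  a[21] = 12,  a[22] = 8,  a[23] = 7,  a[24] = 2,  a[25] = 9,  a[26] = 11,  a[27] = 7,  a[28] = 5,  a[29] = 12.
The sequence repeats with period 28.
(305 - 0) mod 28 = 25, so a[305] = a[25] = 9.

9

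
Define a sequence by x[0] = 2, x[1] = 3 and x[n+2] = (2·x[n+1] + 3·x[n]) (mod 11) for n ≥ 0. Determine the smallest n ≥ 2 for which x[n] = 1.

We have x[0] = 2; x[1] = 3; x[2] = 1; x[3] = 0; x[4] = 3; x[5] = 6; x[6] = 10; x[7] = 5; x[8] = 7; x[9] = 7; x[10] = 2; x[11] = 3.
Since (x[10], x[11]) = (x[0], x[1]) = (2, 3) (two consecutive terms determine the rest), the sequence is periodic with period 10.
The value 1 first appears (with n ≥ 2) at x[2].

2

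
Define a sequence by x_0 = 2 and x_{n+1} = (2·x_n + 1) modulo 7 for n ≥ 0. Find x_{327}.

Listing terms: x_0 = 2,  x_1 = 5,  x_2 = 4,  x_3 = 2.
Since x_3 = x_0 = 2, the sequence is periodic with period 3.
(327 - 0) mod 3 = 0, so x_{327} = x_0 = 2.

2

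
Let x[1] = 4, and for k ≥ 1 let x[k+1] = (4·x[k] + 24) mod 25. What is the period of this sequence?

10

Listing terms: x[1] = 4; x[2] = 15; x[3] = 9; x[4] = 10; x[5] = 14; x[6] = 5; x[7] = 19; x[8] = 0; x[9] = 24; x[10] = 20; x[11] = 4.
Since x[11] = x[1] = 4, the sequence is periodic with period 10.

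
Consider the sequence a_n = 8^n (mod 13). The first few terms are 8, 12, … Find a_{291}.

a_1 = 8,  a_2 = 12,  a_3 = 5,  a_4 = 1,  a_5 = 8.
Since a_5 = a_1 = 8, the sequence is periodic with period 4.
(291 - 1) mod 4 = 2, so a_{291} = a_3 = 5.

5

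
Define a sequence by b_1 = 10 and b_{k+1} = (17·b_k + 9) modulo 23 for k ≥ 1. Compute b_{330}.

19

We have b_1 = 10, b_2 = 18, b_3 = 16, b_4 = 5, b_5 = 2, b_6 = 20, b_7 = 4, b_8 = 8, b_9 = 7, b_{10} = 13, b_{11} = 0, b_{12} = 9, b_{13} = 1, b_{14} = 3, b_{15} = 14, b_{16} = 17, b_{17} = 22, b_{18} = 15, b_{19} = 11, b_{20} = 12, b_{21} = 6, b_{22} = 19, b_{23} = 10.
Since b_{23} = b_1 = 10, the sequence is periodic with period 22.
(330 - 1) mod 22 = 21, so b_{330} = b_{22} = 19.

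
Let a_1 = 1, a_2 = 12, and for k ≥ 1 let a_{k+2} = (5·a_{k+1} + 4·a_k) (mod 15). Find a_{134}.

12

a_1 = 1,  a_2 = 12,  a_3 = 4,  a_4 = 8,  a_5 = 11,  a_6 = 12,  a_7 = 14,  a_8 = 13,  a_9 = 1,  a_{10} = 12.
Since (a_9, a_{10}) = (a_1, a_2) = (1, 12) (two consecutive terms determine the rest), the sequence is periodic with period 8.
(134 - 1) mod 8 = 5, so a_{134} = a_6 = 12.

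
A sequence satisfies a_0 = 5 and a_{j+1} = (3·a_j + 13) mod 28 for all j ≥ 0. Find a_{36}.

5

a_0 = 5; a_1 = 0; a_2 = 13; a_3 = 24; a_4 = 1; a_5 = 16; a_6 = 5.
Since a_6 = a_0 = 5, the sequence is periodic with period 6.
(36 - 0) mod 6 = 0, so a_{36} = a_0 = 5.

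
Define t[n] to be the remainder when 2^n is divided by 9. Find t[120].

1

Listing terms: t[1] = 2, t[2] = 4, t[3] = 8, t[4] = 7, t[5] = 5, t[6] = 1, t[7] = 2.
Since t[7] = t[1] = 2, the sequence is periodic with period 6.
So t[120] = t[1 + ((120-1) mod 6)] = t[6] = 1.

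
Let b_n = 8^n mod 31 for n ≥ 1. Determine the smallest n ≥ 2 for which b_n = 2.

b_1 = 8, b_2 = 2, b_3 = 16, b_4 = 4, b_5 = 1, b_6 = 8.
Since b_6 = b_1 = 8, the sequence is periodic with period 5.
The value 2 first appears (with n ≥ 2) at b_2.

2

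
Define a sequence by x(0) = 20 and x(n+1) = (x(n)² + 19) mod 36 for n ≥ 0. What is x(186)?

20

Listing terms: x(0) = 20, x(1) = 23, x(2) = 8, x(3) = 11, x(4) = 32, x(5) = 35, x(6) = 20.
Since x(6) = x(0) = 20, the sequence is periodic with period 6.
(186 - 0) mod 6 = 0, so x(186) = x(0) = 20.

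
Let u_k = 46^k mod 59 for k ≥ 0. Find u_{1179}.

41

Computing terms: u_0 = 1, u_1 = 46, u_2 = 51, u_3 = 45, u_4 = 5, u_5 = 53, u_6 = 19, u_7 = 48, u_8 = 25, u_9 = 29, u_{10} = 36, u_{11} = 4, u_{12} = 7, u_{13} = 27, u_{14} = 3, u_{15} = 20, u_{16} = 35, u_{17} = 17, u_{18} = 15, u_{19} = 41, u_{20} = 57, u_{21} = 26, u_{22} = 16, u_{23} = 28, u_{24} = 49, u_{25} = 12, u_{26} = 21, u_{27} = 22, u_{28} = 9, u_{29} = 1.
Since u_{29} = u_0 = 1, the sequence is periodic with period 29.
(1179 - 0) mod 29 = 19, so u_{1179} = u_{19} = 41.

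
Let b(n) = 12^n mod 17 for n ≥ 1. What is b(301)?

14

We have b(1) = 12, b(2) = 8, b(3) = 11, b(4) = 13, b(5) = 3, b(6) = 2, b(7) = 7, b(8) = 16, b(9) = 5, b(10) = 9, b(11) = 6, b(12) = 4, b(13) = 14, b(14) = 15, b(15) = 10, b(16) = 1, b(17) = 12.
The sequence repeats with period 16.
(301 - 1) mod 16 = 12, so b(301) = b(13) = 14.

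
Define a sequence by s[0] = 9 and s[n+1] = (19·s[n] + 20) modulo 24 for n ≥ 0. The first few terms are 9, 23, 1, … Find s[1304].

1

Computing terms: s[0] = 9, s[1] = 23, s[2] = 1, s[3] = 15, s[4] = 17, s[5] = 7, s[6] = 9.
Since s[6] = s[0] = 9, the sequence is periodic with period 6.
So s[1304] = s[0 + ((1304-0) mod 6)] = s[2] = 1.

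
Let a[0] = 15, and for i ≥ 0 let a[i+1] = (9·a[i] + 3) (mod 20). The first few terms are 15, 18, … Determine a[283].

We have a[0] = 15; a[1] = 18; a[2] = 5; a[3] = 8; a[4] = 15.
Since a[4] = a[0] = 15, the sequence is periodic with period 4.
So a[283] = a[0 + ((283-0) mod 4)] = a[3] = 8.

8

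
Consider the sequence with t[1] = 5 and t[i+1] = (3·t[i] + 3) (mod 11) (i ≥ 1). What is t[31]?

5

Computing terms: t[1] = 5; t[2] = 7; t[3] = 2; t[4] = 9; t[5] = 8; t[6] = 5.
The sequence repeats with period 5.
So t[31] = t[1 + ((31-1) mod 5)] = t[1] = 5.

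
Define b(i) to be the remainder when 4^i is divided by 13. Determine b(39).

12

b(0) = 1; b(1) = 4; b(2) = 3; b(3) = 12; b(4) = 9; b(5) = 10; b(6) = 1.
The sequence repeats with period 6.
(39 - 0) mod 6 = 3, so b(39) = b(3) = 12.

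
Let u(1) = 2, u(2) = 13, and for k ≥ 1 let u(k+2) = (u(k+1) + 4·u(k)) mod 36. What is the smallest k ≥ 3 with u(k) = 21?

Computing terms: u(1) = 2, u(2) = 13, u(3) = 21, u(4) = 1, u(5) = 13, u(6) = 17, u(7) = 33, u(8) = 29, u(9) = 17, u(10) = 25, u(11) = 21, u(12) = 13, u(13) = 25, u(14) = 5, u(15) = 33, u(16) = 17, u(17) = 5, u(18) = 1, u(19) = 21, u(20) = 25, u(21) = 1, u(22) = 29, u(23) = 33, u(24) = 5, u(25) = 29, u(26) = 13, u(27) = 21.
Since (u(26), u(27)) = (u(2), u(3)) = (13, 21) (two consecutive terms determine the rest), the sequence is eventually periodic: after a pre-period of length 1 it cycles with period 24.
The value 21 first appears (with k ≥ 3) at u(3).

3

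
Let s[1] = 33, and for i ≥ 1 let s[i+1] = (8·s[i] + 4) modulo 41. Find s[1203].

We have s[1] = 33, s[2] = 22, s[3] = 16, s[4] = 9, s[5] = 35, s[6] = 38, s[7] = 21, s[8] = 8, s[9] = 27, s[10] = 15, s[11] = 1, s[12] = 12, s[13] = 18, s[14] = 25, s[15] = 40, s[16] = 37, s[17] = 13, s[18] = 26, s[19] = 7, s[20] = 19, s[21] = 33.
Since s[21] = s[1] = 33, the sequence is periodic with period 20.
So s[1203] = s[1 + ((1203-1) mod 20)] = s[3] = 16.

16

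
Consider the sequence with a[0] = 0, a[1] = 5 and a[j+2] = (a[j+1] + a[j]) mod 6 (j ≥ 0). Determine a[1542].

4

Listing terms: a[0] = 0; a[1] = 5; a[2] = 5; a[3] = 4; a[4] = 3; a[5] = 1; a[6] = 4; a[7] = 5; a[8] = 3; a[9] = 2; a[10] = 5; a[11] = 1; a[12] = 0; a[13] = 1; a[14] = 1; a[15] = 2; a[16] = 3; a[17] = 5; a[18] = 2; a[19] = 1; a[20] = 3; a[21] = 4; a[22] = 1; a[23] = 5; a[24] = 0; a[25] = 5.
The sequence repeats with period 24.
So a[1542] = a[0 + ((1542-0) mod 24)] = a[6] = 4.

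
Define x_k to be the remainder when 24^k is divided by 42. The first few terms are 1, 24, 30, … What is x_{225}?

Computing terms: x_0 = 1,  x_1 = 24,  x_2 = 30,  x_3 = 6,  x_4 = 18,  x_5 = 12,  x_6 = 36,  x_7 = 24.
Since x_7 = x_1 = 24, the sequence is eventually periodic: after a pre-period of length 1 it cycles with period 6.
For k ≥ 1, x_k depends only on (k - 1) mod 6. (225 - 1) mod 6 = 2, so x_{225} = x_3 = 6.

6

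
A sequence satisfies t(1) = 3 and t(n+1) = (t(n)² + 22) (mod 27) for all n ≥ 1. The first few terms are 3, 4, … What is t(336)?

11

Listing terms: t(1) = 3; t(2) = 4; t(3) = 11; t(4) = 8; t(5) = 5; t(6) = 20; t(7) = 17; t(8) = 14; t(9) = 2; t(10) = 26; t(11) = 23; t(12) = 11.
Since t(12) = t(3) = 11, the sequence is eventually periodic: after a pre-period of length 2 it cycles with period 9.
For n ≥ 3, t(n) depends only on (n - 3) mod 9. (336 - 3) mod 9 = 0, so t(336) = t(3) = 11.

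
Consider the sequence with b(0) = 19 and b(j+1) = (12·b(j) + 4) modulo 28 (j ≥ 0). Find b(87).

0

b(0) = 19, b(1) = 8, b(2) = 16, b(3) = 0, b(4) = 4, b(5) = 24, b(6) = 12, b(7) = 8.
Since b(7) = b(1) = 8, the sequence is eventually periodic: after a pre-period of length 1 it cycles with period 6.
For j ≥ 1, b(j) depends only on (j - 1) mod 6. (87 - 1) mod 6 = 2, so b(87) = b(3) = 0.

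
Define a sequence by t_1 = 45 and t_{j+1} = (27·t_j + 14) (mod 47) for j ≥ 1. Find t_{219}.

18

Listing terms: t_1 = 45; t_2 = 7; t_3 = 15; t_4 = 43; t_5 = 0; t_6 = 14; t_7 = 16; t_8 = 23; t_9 = 24; t_{10} = 4; t_{11} = 28; t_{12} = 18; t_{13} = 30; t_{14} = 25; t_{15} = 31; t_{16} = 5; t_{17} = 8; t_{18} = 42; t_{19} = 20; t_{20} = 37; t_{21} = 26; t_{22} = 11; t_{23} = 29; t_{24} = 45.
The sequence repeats with period 23.
So t_{219} = t_{1 + ((219-1) mod 23)} = t_{12} = 18.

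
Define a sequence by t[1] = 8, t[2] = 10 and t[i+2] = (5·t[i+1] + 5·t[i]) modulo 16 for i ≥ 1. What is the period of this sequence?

Listing terms: t[1] = 8,  t[2] = 10,  t[3] = 10,  t[4] = 4,  t[5] = 6,  t[6] = 2,  t[7] = 8,  t[8] = 2,  t[9] = 2,  t[10] = 4,  t[11] = 14,  t[12] = 10,  t[13] = 8,  t[14] = 10.
Since (t[13], t[14]) = (t[1], t[2]) = (8, 10) (two consecutive terms determine the rest), the sequence is periodic with period 12.

12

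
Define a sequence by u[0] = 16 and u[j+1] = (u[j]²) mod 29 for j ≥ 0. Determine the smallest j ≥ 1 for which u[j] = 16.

3

We have u[0] = 16,  u[1] = 24,  u[2] = 25,  u[3] = 16.
The sequence repeats with period 3.
The value 16 next appears (with j ≥ 1) at u[3].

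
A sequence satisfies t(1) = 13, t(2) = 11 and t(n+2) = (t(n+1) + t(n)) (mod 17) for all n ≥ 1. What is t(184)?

Computing terms: t(1) = 13, t(2) = 11, t(3) = 7, t(4) = 1, t(5) = 8, t(6) = 9, t(7) = 0, t(8) = 9, t(9) = 9, t(10) = 1, t(11) = 10, t(12) = 11, t(13) = 4, t(14) = 15, t(15) = 2, t(16) = 0, t(17) = 2, t(18) = 2, t(19) = 4, t(20) = 6, t(21) = 10, t(22) = 16, t(23) = 9, t(24) = 8, t(25) = 0, t(26) = 8, t(27) = 8, t(28) = 16, t(29) = 7, t(30) = 6, t(31) = 13, t(32) = 2, t(33) = 15, t(34) = 0, t(35) = 15, t(36) = 15, t(37) = 13, t(38) = 11.
The sequence repeats with period 36.
So t(184) = t(1 + ((184-1) mod 36)) = t(4) = 1.

1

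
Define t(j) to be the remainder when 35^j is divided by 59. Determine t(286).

28

We have t(1) = 35, t(2) = 45, t(3) = 41, t(4) = 19, t(5) = 16, t(6) = 29, t(7) = 12, t(8) = 7, t(9) = 9, t(10) = 20, t(11) = 51, t(12) = 15, t(13) = 53, t(14) = 26, t(15) = 25, t(16) = 49, t(17) = 4, t(18) = 22, t(19) = 3, t(20) = 46, t(21) = 17, t(22) = 5, t(23) = 57, t(24) = 48, t(25) = 28, t(26) = 36, t(27) = 21, t(28) = 27, t(29) = 1, t(30) = 35.
Since t(30) = t(1) = 35, the sequence is periodic with period 29.
So t(286) = t(1 + ((286-1) mod 29)) = t(25) = 28.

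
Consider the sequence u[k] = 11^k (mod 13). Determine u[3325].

u[0] = 1,  u[1] = 11,  u[2] = 4,  u[3] = 5,  u[4] = 3,  u[5] = 7,  u[6] = 12,  u[7] = 2,  u[8] = 9,  u[9] = 8,  u[10] = 10,  u[11] = 6,  u[12] = 1.
The sequence repeats with period 12.
So u[3325] = u[0 + ((3325-0) mod 12)] = u[1] = 11.

11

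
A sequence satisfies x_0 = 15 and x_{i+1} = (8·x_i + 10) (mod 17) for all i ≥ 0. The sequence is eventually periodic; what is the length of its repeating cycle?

We have x_0 = 15; x_1 = 11; x_2 = 13; x_3 = 12; x_4 = 4; x_5 = 8; x_6 = 6; x_7 = 7; x_8 = 15.
The sequence repeats with period 8.

8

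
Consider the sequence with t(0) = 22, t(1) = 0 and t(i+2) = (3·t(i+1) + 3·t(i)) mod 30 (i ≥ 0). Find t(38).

We have t(0) = 22; t(1) = 0; t(2) = 6; t(3) = 18; t(4) = 12; t(5) = 0; t(6) = 6.
Since (t(5), t(6)) = (t(1), t(2)) = (0, 6) (two consecutive terms determine the rest), the sequence is eventually periodic: after a pre-period of length 1 it cycles with period 4.
For i ≥ 1, t(i) depends only on (i - 1) mod 4. (38 - 1) mod 4 = 1, so t(38) = t(2) = 6.

6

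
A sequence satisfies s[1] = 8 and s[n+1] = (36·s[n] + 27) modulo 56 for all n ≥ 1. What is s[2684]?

We have s[1] = 8; s[2] = 35; s[3] = 55; s[4] = 47; s[5] = 39; s[6] = 31; s[7] = 23; s[8] = 15; s[9] = 7; s[10] = 55.
Since s[10] = s[3] = 55, the sequence is eventually periodic: after a pre-period of length 2 it cycles with period 7.
For n ≥ 3, s[n] depends only on (n - 3) mod 7. (2684 - 3) mod 7 = 0, so s[2684] = s[3] = 55.

55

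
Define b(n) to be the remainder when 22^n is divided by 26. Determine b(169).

Computing terms: b(0) = 1; b(1) = 22; b(2) = 16; b(3) = 14; b(4) = 22.
Since b(4) = b(1) = 22, the sequence is eventually periodic: after a pre-period of length 1 it cycles with period 3.
For n ≥ 1, b(n) depends only on (n - 1) mod 3. (169 - 1) mod 3 = 0, so b(169) = b(1) = 22.

22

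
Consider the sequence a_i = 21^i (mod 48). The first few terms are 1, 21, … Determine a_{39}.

45

We have a_0 = 1; a_1 = 21; a_2 = 9; a_3 = 45; a_4 = 33; a_5 = 21.
Since a_5 = a_1 = 21, the sequence is eventually periodic: after a pre-period of length 1 it cycles with period 4.
For i ≥ 1, a_i depends only on (i - 1) mod 4. (39 - 1) mod 4 = 2, so a_{39} = a_3 = 45.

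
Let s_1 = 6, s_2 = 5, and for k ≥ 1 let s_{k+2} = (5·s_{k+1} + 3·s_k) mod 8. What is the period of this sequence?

We have s_1 = 6, s_2 = 5, s_3 = 3, s_4 = 6, s_5 = 7, s_6 = 5, s_7 = 6, s_8 = 5.
The sequence repeats with period 6.

6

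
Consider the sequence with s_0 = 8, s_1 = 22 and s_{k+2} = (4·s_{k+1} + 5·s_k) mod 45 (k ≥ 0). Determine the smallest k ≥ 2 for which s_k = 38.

2

We have s_0 = 8,  s_1 = 22,  s_2 = 38,  s_3 = 37,  s_4 = 23,  s_5 = 7,  s_6 = 8,  s_7 = 22.
The sequence repeats with period 6.
The value 38 first appears (with k ≥ 2) at s_2.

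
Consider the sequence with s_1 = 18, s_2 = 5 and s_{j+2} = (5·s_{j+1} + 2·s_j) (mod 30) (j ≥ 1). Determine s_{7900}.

s_1 = 18; s_2 = 5; s_3 = 1; s_4 = 15; s_5 = 17; s_6 = 25; s_7 = 9; s_8 = 5; s_9 = 13; s_{10} = 15; s_{11} = 11; s_{12} = 25; s_{13} = 27; s_{14} = 5; s_{15} = 19; s_{16} = 15; s_{17} = 23; s_{18} = 25; s_{19} = 21; s_{20} = 5; s_{21} = 7; s_{22} = 15; s_{23} = 29; s_{24} = 25; s_{25} = 3; s_{26} = 5; s_{27} = 1.
Since (s_{26}, s_{27}) = (s_2, s_3) = (5, 1) (two consecutive terms determine the rest), the sequence is eventually periodic: after a pre-period of length 1 it cycles with period 24.
For j ≥ 2, s_j depends only on (j - 2) mod 24. (7900 - 2) mod 24 = 2, so s_{7900} = s_4 = 15.

15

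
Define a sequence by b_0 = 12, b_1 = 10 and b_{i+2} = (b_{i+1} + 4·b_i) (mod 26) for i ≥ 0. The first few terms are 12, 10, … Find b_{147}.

20

b_0 = 12,  b_1 = 10,  b_2 = 6,  b_3 = 20,  b_4 = 18,  b_5 = 20,  b_6 = 14,  b_7 = 16,  b_8 = 20,  b_9 = 6,  b_{10} = 8,  b_{11} = 6,  b_{12} = 12,  b_{13} = 10.
The sequence repeats with period 12.
So b_{147} = b_{0 + ((147-0) mod 12)} = b_3 = 20.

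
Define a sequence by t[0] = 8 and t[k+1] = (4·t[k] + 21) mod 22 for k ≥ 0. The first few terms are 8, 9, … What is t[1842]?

t[0] = 8; t[1] = 9; t[2] = 13; t[3] = 7; t[4] = 5; t[5] = 19; t[6] = 9.
Since t[6] = t[1] = 9, the sequence is eventually periodic: after a pre-period of length 1 it cycles with period 5.
For k ≥ 1, t[k] depends only on (k - 1) mod 5. (1842 - 1) mod 5 = 1, so t[1842] = t[2] = 13.

13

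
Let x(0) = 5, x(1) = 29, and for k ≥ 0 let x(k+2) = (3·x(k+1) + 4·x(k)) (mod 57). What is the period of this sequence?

Computing terms: x(0) = 5,  x(1) = 29,  x(2) = 50,  x(3) = 38,  x(4) = 29,  x(5) = 11,  x(6) = 35,  x(7) = 35,  x(8) = 17,  x(9) = 20,  x(10) = 14,  x(11) = 8,  x(12) = 23,  x(13) = 44,  x(14) = 53,  x(15) = 50,  x(16) = 20,  x(17) = 32,  x(18) = 5,  x(19) = 29.
The sequence repeats with period 18.

18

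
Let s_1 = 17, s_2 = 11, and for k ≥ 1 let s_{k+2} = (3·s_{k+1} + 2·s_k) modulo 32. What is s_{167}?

27

We have s_1 = 17, s_2 = 11, s_3 = 3, s_4 = 31, s_5 = 3, s_6 = 7, s_7 = 27, s_8 = 31, s_9 = 19, s_{10} = 23, s_{11} = 11, s_{12} = 15, s_{13} = 3, s_{14} = 7.
Since (s_{13}, s_{14}) = (s_5, s_6) = (3, 7) (two consecutive terms determine the rest), the sequence is eventually periodic: after a pre-period of length 4 it cycles with period 8.
For k ≥ 5, s_k depends only on (k - 5) mod 8. (167 - 5) mod 8 = 2, so s_{167} = s_7 = 27.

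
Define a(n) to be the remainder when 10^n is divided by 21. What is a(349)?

10

Computing terms: a(0) = 1,  a(1) = 10,  a(2) = 16,  a(3) = 13,  a(4) = 4,  a(5) = 19,  a(6) = 1.
Since a(6) = a(0) = 1, the sequence is periodic with period 6.
So a(349) = a(0 + ((349-0) mod 6)) = a(1) = 10.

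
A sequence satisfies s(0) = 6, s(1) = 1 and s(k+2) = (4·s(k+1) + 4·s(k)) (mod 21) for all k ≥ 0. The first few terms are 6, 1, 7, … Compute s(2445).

11

Listing terms: s(0) = 6, s(1) = 1, s(2) = 7, s(3) = 11, s(4) = 9, s(5) = 17, s(6) = 20, s(7) = 1, s(8) = 0, s(9) = 4, s(10) = 16, s(11) = 17, s(12) = 6, s(13) = 8, s(14) = 14, s(15) = 4, s(16) = 9, s(17) = 10, s(18) = 13, s(19) = 8, s(20) = 0, s(21) = 11, s(22) = 2, s(23) = 10, s(24) = 6, s(25) = 1.
Since (s(24), s(25)) = (s(0), s(1)) = (6, 1) (two consecutive terms determine the rest), the sequence is periodic with period 24.
So s(2445) = s(0 + ((2445-0) mod 24)) = s(21) = 11.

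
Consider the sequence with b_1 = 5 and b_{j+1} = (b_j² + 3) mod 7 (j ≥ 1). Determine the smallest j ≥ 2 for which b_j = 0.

b_1 = 5, b_2 = 0, b_3 = 3, b_4 = 5.
Since b_4 = b_1 = 5, the sequence is periodic with period 3.
The value 0 first appears (with j ≥ 2) at b_2.

2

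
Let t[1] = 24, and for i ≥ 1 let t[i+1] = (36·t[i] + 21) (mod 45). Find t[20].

3

We have t[1] = 24; t[2] = 30; t[3] = 21; t[4] = 12; t[5] = 3; t[6] = 39; t[7] = 30.
Since t[7] = t[2] = 30, the sequence is eventually periodic: after a pre-period of length 1 it cycles with period 5.
For i ≥ 2, t[i] depends only on (i - 2) mod 5. (20 - 2) mod 5 = 3, so t[20] = t[5] = 3.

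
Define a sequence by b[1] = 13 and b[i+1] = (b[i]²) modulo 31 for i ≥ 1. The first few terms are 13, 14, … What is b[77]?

Listing terms: b[1] = 13, b[2] = 14, b[3] = 10, b[4] = 7, b[5] = 18, b[6] = 14.
Since b[6] = b[2] = 14, the sequence is eventually periodic: after a pre-period of length 1 it cycles with period 4.
For i ≥ 2, b[i] depends only on (i - 2) mod 4. (77 - 2) mod 4 = 3, so b[77] = b[5] = 18.

18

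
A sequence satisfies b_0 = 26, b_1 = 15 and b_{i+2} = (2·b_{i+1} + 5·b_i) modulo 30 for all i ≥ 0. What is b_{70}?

b_0 = 26,  b_1 = 15,  b_2 = 10,  b_3 = 5,  b_4 = 0,  b_5 = 25,  b_6 = 20,  b_7 = 15,  b_8 = 10.
Since (b_7, b_8) = (b_1, b_2) = (15, 10) (two consecutive terms determine the rest), the sequence is eventually periodic: after a pre-period of length 1 it cycles with period 6.
For i ≥ 1, b_i depends only on (i - 1) mod 6. (70 - 1) mod 6 = 3, so b_{70} = b_4 = 0.

0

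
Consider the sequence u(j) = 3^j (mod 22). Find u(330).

1

Listing terms: u(0) = 1,  u(1) = 3,  u(2) = 9,  u(3) = 5,  u(4) = 15,  u(5) = 1.
The sequence repeats with period 5.
So u(330) = u(0 + ((330-0) mod 5)) = u(0) = 1.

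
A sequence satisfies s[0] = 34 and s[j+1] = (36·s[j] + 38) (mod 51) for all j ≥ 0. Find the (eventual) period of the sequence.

8

Computing terms: s[0] = 34, s[1] = 38, s[2] = 29, s[3] = 11, s[4] = 26, s[5] = 5, s[6] = 14, s[7] = 32, s[8] = 17, s[9] = 38.
Since s[9] = s[1] = 38, the sequence is eventually periodic: after a pre-period of length 1 it cycles with period 8.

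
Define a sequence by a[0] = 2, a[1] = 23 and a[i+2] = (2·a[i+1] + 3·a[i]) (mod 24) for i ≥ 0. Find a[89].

23

a[0] = 2, a[1] = 23, a[2] = 4, a[3] = 5, a[4] = 22, a[5] = 11, a[6] = 16, a[7] = 17, a[8] = 10, a[9] = 23, a[10] = 4.
Since (a[9], a[10]) = (a[1], a[2]) = (23, 4) (two consecutive terms determine the rest), the sequence is eventually periodic: after a pre-period of length 1 it cycles with period 8.
For i ≥ 1, a[i] depends only on (i - 1) mod 8. (89 - 1) mod 8 = 0, so a[89] = a[1] = 23.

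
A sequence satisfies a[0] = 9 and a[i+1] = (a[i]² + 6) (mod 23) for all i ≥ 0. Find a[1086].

Listing terms: a[0] = 9, a[1] = 18, a[2] = 8, a[3] = 1, a[4] = 7, a[5] = 9.
Since a[5] = a[0] = 9, the sequence is periodic with period 5.
So a[1086] = a[0 + ((1086-0) mod 5)] = a[1] = 18.

18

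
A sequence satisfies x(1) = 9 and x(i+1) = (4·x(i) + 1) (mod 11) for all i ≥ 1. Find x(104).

3

x(1) = 9; x(2) = 4; x(3) = 6; x(4) = 3; x(5) = 2; x(6) = 9.
Since x(6) = x(1) = 9, the sequence is periodic with period 5.
(104 - 1) mod 5 = 3, so x(104) = x(4) = 3.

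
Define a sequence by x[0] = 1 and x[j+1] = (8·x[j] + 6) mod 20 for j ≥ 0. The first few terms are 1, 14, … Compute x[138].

Listing terms: x[0] = 1, x[1] = 14, x[2] = 18, x[3] = 10, x[4] = 6, x[5] = 14.
Since x[5] = x[1] = 14, the sequence is eventually periodic: after a pre-period of length 1 it cycles with period 4.
For j ≥ 1, x[j] depends only on (j - 1) mod 4. (138 - 1) mod 4 = 1, so x[138] = x[2] = 18.

18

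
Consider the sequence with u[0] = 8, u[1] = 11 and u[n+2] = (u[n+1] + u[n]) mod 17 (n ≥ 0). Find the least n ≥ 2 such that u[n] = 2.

u[0] = 8; u[1] = 11; u[2] = 2; u[3] = 13; u[4] = 15; u[5] = 11; u[6] = 9; u[7] = 3; u[8] = 12; u[9] = 15; u[10] = 10; u[11] = 8; u[12] = 1; u[13] = 9; u[14] = 10; u[15] = 2; u[16] = 12; u[17] = 14; u[18] = 9; u[19] = 6; u[20] = 15; u[21] = 4; u[22] = 2; u[23] = 6; u[24] = 8; u[25] = 14; u[26] = 5; u[27] = 2; u[28] = 7; u[29] = 9; u[30] = 16; u[31] = 8; u[32] = 7; u[33] = 15; u[34] = 5; u[35] = 3; u[36] = 8; u[37] = 11.
The sequence repeats with period 36.
The value 2 first appears (with n ≥ 2) at u[2].

2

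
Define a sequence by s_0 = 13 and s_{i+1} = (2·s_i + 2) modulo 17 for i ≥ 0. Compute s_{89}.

11

s_0 = 13, s_1 = 11, s_2 = 7, s_3 = 16, s_4 = 0, s_5 = 2, s_6 = 6, s_7 = 14, s_8 = 13.
Since s_8 = s_0 = 13, the sequence is periodic with period 8.
(89 - 0) mod 8 = 1, so s_{89} = s_1 = 11.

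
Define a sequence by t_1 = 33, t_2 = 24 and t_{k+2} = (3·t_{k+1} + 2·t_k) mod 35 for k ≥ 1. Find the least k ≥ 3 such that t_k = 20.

t_1 = 33,  t_2 = 24,  t_3 = 33,  t_4 = 7,  t_5 = 17,  t_6 = 30,  t_7 = 19,  t_8 = 12,  t_9 = 4,  t_{10} = 1,  t_{11} = 11,  t_{12} = 0,  t_{13} = 22,  t_{14} = 31,  t_{15} = 32,  t_{16} = 18,  t_{17} = 13,  t_{18} = 5,  t_{19} = 6,  t_{20} = 28,  t_{21} = 26,  t_{22} = 29,  t_{23} = 34,  t_{24} = 20,  t_{25} = 23,  t_{26} = 4,  t_{27} = 23,  t_{28} = 7,  t_{29} = 32,  t_{30} = 5,  t_{31} = 9,  t_{32} = 2,  t_{33} = 24,  t_{34} = 6,  t_{35} = 31,  t_{36} = 0,  t_{37} = 27,  t_{38} = 11,  t_{39} = 17,  t_{40} = 3,  t_{41} = 8,  t_{42} = 30,  t_{43} = 1,  t_{44} = 28,  t_{45} = 16,  t_{46} = 34,  t_{47} = 29,  t_{48} = 15,  t_{49} = 33,  t_{50} = 24.
The sequence repeats with period 48.
The value 20 first appears (with k ≥ 3) at t_{24}.

24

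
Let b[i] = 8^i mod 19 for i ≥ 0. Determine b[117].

Listing terms: b[0] = 1, b[1] = 8, b[2] = 7, b[3] = 18, b[4] = 11, b[5] = 12, b[6] = 1.
The sequence repeats with period 6.
So b[117] = b[0 + ((117-0) mod 6)] = b[3] = 18.

18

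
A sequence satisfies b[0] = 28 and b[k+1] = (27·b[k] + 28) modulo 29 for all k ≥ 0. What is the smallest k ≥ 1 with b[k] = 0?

27

b[0] = 28; b[1] = 1; b[2] = 26; b[3] = 5; b[4] = 18; b[5] = 21; b[6] = 15; b[7] = 27; b[8] = 3; b[9] = 22; b[10] = 13; b[11] = 2; b[12] = 24; b[13] = 9; b[14] = 10; b[15] = 8; b[16] = 12; b[17] = 4; b[18] = 20; b[19] = 17; b[20] = 23; b[21] = 11; b[22] = 6; b[23] = 16; b[24] = 25; b[25] = 7; b[26] = 14; b[27] = 0; b[28] = 28.
The sequence repeats with period 28.
The value 0 first appears (with k ≥ 1) at b[27].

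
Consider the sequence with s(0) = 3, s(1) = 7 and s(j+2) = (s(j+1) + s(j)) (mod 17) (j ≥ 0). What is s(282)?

0

Listing terms: s(0) = 3; s(1) = 7; s(2) = 10; s(3) = 0; s(4) = 10; s(5) = 10; s(6) = 3; s(7) = 13; s(8) = 16; s(9) = 12; s(10) = 11; s(11) = 6; s(12) = 0; s(13) = 6; s(14) = 6; s(15) = 12; s(16) = 1; s(17) = 13; s(18) = 14; s(19) = 10; s(20) = 7; s(21) = 0; s(22) = 7; s(23) = 7; s(24) = 14; s(25) = 4; s(26) = 1; s(27) = 5; s(28) = 6; s(29) = 11; s(30) = 0; s(31) = 11; s(32) = 11; s(33) = 5; s(34) = 16; s(35) = 4; s(36) = 3; s(37) = 7.
The sequence repeats with period 36.
So s(282) = s(0 + ((282-0) mod 36)) = s(30) = 0.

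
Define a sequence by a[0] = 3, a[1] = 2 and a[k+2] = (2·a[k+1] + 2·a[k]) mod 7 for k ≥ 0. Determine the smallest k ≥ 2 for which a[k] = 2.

Listing terms: a[0] = 3; a[1] = 2; a[2] = 3; a[3] = 3; a[4] = 5; a[5] = 2; a[6] = 0; a[7] = 4; a[8] = 1; a[9] = 3; a[10] = 1; a[11] = 1; a[12] = 4; a[13] = 3; a[14] = 0; a[15] = 6; a[16] = 5; a[17] = 1; a[18] = 5; a[19] = 5; a[20] = 6; a[21] = 1; a[22] = 0; a[23] = 2; a[24] = 4; a[25] = 5; a[26] = 4; a[27] = 4; a[28] = 2; a[29] = 5; a[30] = 0; a[31] = 3; a[32] = 6; a[33] = 4; a[34] = 6; a[35] = 6; a[36] = 3; a[37] = 4; a[38] = 0; a[39] = 1; a[40] = 2; a[41] = 6; a[42] = 2; a[43] = 2; a[44] = 1; a[45] = 6; a[46] = 0; a[47] = 5; a[48] = 3; a[49] = 2.
Since (a[48], a[49]) = (a[0], a[1]) = (3, 2) (two consecutive terms determine the rest), the sequence is periodic with period 48.
The value 2 first appears (with k ≥ 2) at a[5].

5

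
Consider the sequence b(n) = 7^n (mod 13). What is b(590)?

10

We have b(1) = 7,  b(2) = 10,  b(3) = 5,  b(4) = 9,  b(5) = 11,  b(6) = 12,  b(7) = 6,  b(8) = 3,  b(9) = 8,  b(10) = 4,  b(11) = 2,  b(12) = 1,  b(13) = 7.
The sequence repeats with period 12.
So b(590) = b(1 + ((590-1) mod 12)) = b(2) = 10.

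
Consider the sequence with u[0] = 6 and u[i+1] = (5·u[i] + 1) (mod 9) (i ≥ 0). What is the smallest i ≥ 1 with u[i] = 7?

3

We have u[0] = 6, u[1] = 4, u[2] = 3, u[3] = 7, u[4] = 0, u[5] = 1, u[6] = 6.
The sequence repeats with period 6.
The value 7 first appears (with i ≥ 1) at u[3].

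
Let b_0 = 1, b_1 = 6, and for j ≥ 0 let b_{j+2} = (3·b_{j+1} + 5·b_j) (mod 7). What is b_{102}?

1

Listing terms: b_0 = 1,  b_1 = 6,  b_2 = 2,  b_3 = 1,  b_4 = 6.
Since (b_3, b_4) = (b_0, b_1) = (1, 6) (two consecutive terms determine the rest), the sequence is periodic with period 3.
So b_{102} = b_{0 + ((102-0) mod 3)} = b_0 = 1.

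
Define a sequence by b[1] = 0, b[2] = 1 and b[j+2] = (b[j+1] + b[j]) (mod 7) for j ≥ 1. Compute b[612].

We have b[1] = 0, b[2] = 1, b[3] = 1, b[4] = 2, b[5] = 3, b[6] = 5, b[7] = 1, b[8] = 6, b[9] = 0, b[10] = 6, b[11] = 6, b[12] = 5, b[13] = 4, b[14] = 2, b[15] = 6, b[16] = 1, b[17] = 0, b[18] = 1.
Since (b[17], b[18]) = (b[1], b[2]) = (0, 1) (two consecutive terms determine the rest), the sequence is periodic with period 16.
(612 - 1) mod 16 = 3, so b[612] = b[4] = 2.

2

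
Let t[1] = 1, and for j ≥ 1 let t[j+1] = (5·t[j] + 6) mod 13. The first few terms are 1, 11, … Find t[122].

11

t[1] = 1, t[2] = 11, t[3] = 9, t[4] = 12, t[5] = 1.
Since t[5] = t[1] = 1, the sequence is periodic with period 4.
So t[122] = t[1 + ((122-1) mod 4)] = t[2] = 11.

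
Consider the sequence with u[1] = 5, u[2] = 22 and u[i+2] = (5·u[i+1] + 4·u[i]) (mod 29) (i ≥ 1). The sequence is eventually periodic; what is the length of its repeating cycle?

Computing terms: u[1] = 5,  u[2] = 22,  u[3] = 14,  u[4] = 13,  u[5] = 5,  u[6] = 19,  u[7] = 28,  u[8] = 13,  u[9] = 3,  u[10] = 9,  u[11] = 28,  u[12] = 2,  u[13] = 6,  u[14] = 9,  u[15] = 11,  u[16] = 4,  u[17] = 6,  u[18] = 17,  u[19] = 22,  u[20] = 4,  u[21] = 21,  u[22] = 5,  u[23] = 22.
Since (u[22], u[23]) = (u[1], u[2]) = (5, 22) (two consecutive terms determine the rest), the sequence is periodic with period 21.

21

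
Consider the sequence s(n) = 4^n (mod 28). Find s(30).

8

We have s(1) = 4; s(2) = 16; s(3) = 8; s(4) = 4.
The sequence repeats with period 3.
(30 - 1) mod 3 = 2, so s(30) = s(3) = 8.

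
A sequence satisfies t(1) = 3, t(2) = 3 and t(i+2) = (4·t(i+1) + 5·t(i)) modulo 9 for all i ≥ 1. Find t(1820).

Listing terms: t(1) = 3; t(2) = 3; t(3) = 0; t(4) = 6; t(5) = 6; t(6) = 0; t(7) = 3; t(8) = 3.
The sequence repeats with period 6.
(1820 - 1) mod 6 = 1, so t(1820) = t(2) = 3.

3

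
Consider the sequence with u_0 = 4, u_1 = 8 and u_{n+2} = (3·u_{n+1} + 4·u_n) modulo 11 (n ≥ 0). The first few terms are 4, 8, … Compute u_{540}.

4

We have u_0 = 4; u_1 = 8; u_2 = 7; u_3 = 9; u_4 = 0; u_5 = 3; u_6 = 9; u_7 = 6; u_8 = 10; u_9 = 10; u_{10} = 4; u_{11} = 8.
Since (u_{10}, u_{11}) = (u_0, u_1) = (4, 8) (two consecutive terms determine the rest), the sequence is periodic with period 10.
So u_{540} = u_{0 + ((540-0) mod 10)} = u_0 = 4.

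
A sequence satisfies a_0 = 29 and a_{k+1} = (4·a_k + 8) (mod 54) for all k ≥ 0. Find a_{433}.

16

a_0 = 29; a_1 = 16; a_2 = 18; a_3 = 26; a_4 = 4; a_5 = 24; a_6 = 50; a_7 = 46; a_8 = 30; a_9 = 20; a_{10} = 34; a_{11} = 36; a_{12} = 44; a_{13} = 22; a_{14} = 42; a_{15} = 14; a_{16} = 10; a_{17} = 48; a_{18} = 38; a_{19} = 52; a_{20} = 0; a_{21} = 8; a_{22} = 40; a_{23} = 6; a_{24} = 32; a_{25} = 28; a_{26} = 12; a_{27} = 2; a_{28} = 16.
Since a_{28} = a_1 = 16, the sequence is eventually periodic: after a pre-period of length 1 it cycles with period 27.
For k ≥ 1, a_k depends only on (k - 1) mod 27. (433 - 1) mod 27 = 0, so a_{433} = a_1 = 16.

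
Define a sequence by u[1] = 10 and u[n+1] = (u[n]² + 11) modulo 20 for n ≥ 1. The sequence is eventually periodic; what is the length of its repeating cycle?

We have u[1] = 10; u[2] = 11; u[3] = 12; u[4] = 15; u[5] = 16; u[6] = 7; u[7] = 0; u[8] = 11.
Since u[8] = u[2] = 11, the sequence is eventually periodic: after a pre-period of length 1 it cycles with period 6.

6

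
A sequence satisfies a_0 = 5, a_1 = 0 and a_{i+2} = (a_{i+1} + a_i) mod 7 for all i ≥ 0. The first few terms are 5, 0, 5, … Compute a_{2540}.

a_0 = 5; a_1 = 0; a_2 = 5; a_3 = 5; a_4 = 3; a_5 = 1; a_6 = 4; a_7 = 5; a_8 = 2; a_9 = 0; a_{10} = 2; a_{11} = 2; a_{12} = 4; a_{13} = 6; a_{14} = 3; a_{15} = 2; a_{16} = 5; a_{17} = 0.
Since (a_{16}, a_{17}) = (a_0, a_1) = (5, 0) (two consecutive terms determine the rest), the sequence is periodic with period 16.
(2540 - 0) mod 16 = 12, so a_{2540} = a_{12} = 4.

4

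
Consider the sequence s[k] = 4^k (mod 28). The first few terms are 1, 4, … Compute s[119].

16

s[0] = 1,  s[1] = 4,  s[2] = 16,  s[3] = 8,  s[4] = 4.
Since s[4] = s[1] = 4, the sequence is eventually periodic: after a pre-period of length 1 it cycles with period 3.
For k ≥ 1, s[k] depends only on (k - 1) mod 3. (119 - 1) mod 3 = 1, so s[119] = s[2] = 16.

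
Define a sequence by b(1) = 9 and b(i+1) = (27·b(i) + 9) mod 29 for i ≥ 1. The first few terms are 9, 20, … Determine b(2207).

We have b(1) = 9; b(2) = 20; b(3) = 27; b(4) = 13; b(5) = 12; b(6) = 14; b(7) = 10; b(8) = 18; b(9) = 2; b(10) = 5; b(11) = 28; b(12) = 11; b(13) = 16; b(14) = 6; b(15) = 26; b(16) = 15; b(17) = 8; b(18) = 22; b(19) = 23; b(20) = 21; b(21) = 25; b(22) = 17; b(23) = 4; b(24) = 1; b(25) = 7; b(26) = 24; b(27) = 19; b(28) = 0; b(29) = 9.
Since b(29) = b(1) = 9, the sequence is periodic with period 28.
So b(2207) = b(1 + ((2207-1) mod 28)) = b(23) = 4.

4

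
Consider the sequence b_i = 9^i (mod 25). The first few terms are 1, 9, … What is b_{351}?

b_0 = 1, b_1 = 9, b_2 = 6, b_3 = 4, b_4 = 11, b_5 = 24, b_6 = 16, b_7 = 19, b_8 = 21, b_9 = 14, b_{10} = 1.
Since b_{10} = b_0 = 1, the sequence is periodic with period 10.
So b_{351} = b_{0 + ((351-0) mod 10)} = b_1 = 9.

9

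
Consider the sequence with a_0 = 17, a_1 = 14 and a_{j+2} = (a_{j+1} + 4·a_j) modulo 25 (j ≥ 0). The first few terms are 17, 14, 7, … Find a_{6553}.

19

Computing terms: a_0 = 17, a_1 = 14, a_2 = 7, a_3 = 13, a_4 = 16, a_5 = 18, a_6 = 7, a_7 = 4, a_8 = 7, a_9 = 23, a_{10} = 1, a_{11} = 18, a_{12} = 22, a_{13} = 19, a_{14} = 7, a_{15} = 8, a_{16} = 11, a_{17} = 18, a_{18} = 12, a_{19} = 9, a_{20} = 7, a_{21} = 18, a_{22} = 21, a_{23} = 18, a_{24} = 2, a_{25} = 24, a_{26} = 7, a_{27} = 3, a_{28} = 6, a_{29} = 18, a_{30} = 17, a_{31} = 14.
The sequence repeats with period 30.
So a_{6553} = a_{0 + ((6553-0) mod 30)} = a_{13} = 19.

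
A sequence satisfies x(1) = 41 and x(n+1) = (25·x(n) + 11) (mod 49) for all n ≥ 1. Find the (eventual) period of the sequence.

21

Computing terms: x(1) = 41,  x(2) = 7,  x(3) = 39,  x(4) = 6,  x(5) = 14,  x(6) = 18,  x(7) = 20,  x(8) = 21,  x(9) = 46,  x(10) = 34,  x(11) = 28,  x(12) = 25,  x(13) = 48,  x(14) = 35,  x(15) = 4,  x(16) = 13,  x(17) = 42,  x(18) = 32,  x(19) = 27,  x(20) = 0,  x(21) = 11,  x(22) = 41.
Since x(22) = x(1) = 41, the sequence is periodic with period 21.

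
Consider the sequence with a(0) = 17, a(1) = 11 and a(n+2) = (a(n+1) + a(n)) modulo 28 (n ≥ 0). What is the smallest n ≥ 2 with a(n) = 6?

23

a(0) = 17; a(1) = 11; a(2) = 0; a(3) = 11; a(4) = 11; a(5) = 22; a(6) = 5; a(7) = 27; a(8) = 4; a(9) = 3; a(10) = 7; a(11) = 10; a(12) = 17; a(13) = 27; a(14) = 16; a(15) = 15; a(16) = 3; a(17) = 18; a(18) = 21; a(19) = 11; a(20) = 4; a(21) = 15; a(22) = 19; a(23) = 6; a(24) = 25; a(25) = 3; a(26) = 0; a(27) = 3; a(28) = 3; a(29) = 6; a(30) = 9; a(31) = 15; a(32) = 24; a(33) = 11; a(34) = 7; a(35) = 18; a(36) = 25; a(37) = 15; a(38) = 12; a(39) = 27; a(40) = 11; a(41) = 10; a(42) = 21; a(43) = 3; a(44) = 24; a(45) = 27; a(46) = 23; a(47) = 22; a(48) = 17; a(49) = 11.
Since (a(48), a(49)) = (a(0), a(1)) = (17, 11) (two consecutive terms determine the rest), the sequence is periodic with period 48.
The value 6 first appears (with n ≥ 2) at a(23).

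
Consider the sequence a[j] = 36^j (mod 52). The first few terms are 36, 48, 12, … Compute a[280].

16

a[1] = 36,  a[2] = 48,  a[3] = 12,  a[4] = 16,  a[5] = 4,  a[6] = 40,  a[7] = 36.
The sequence repeats with period 6.
So a[280] = a[1 + ((280-1) mod 6)] = a[4] = 16.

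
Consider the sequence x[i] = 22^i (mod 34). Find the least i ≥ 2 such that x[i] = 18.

Listing terms: x[1] = 22,  x[2] = 8,  x[3] = 6,  x[4] = 30,  x[5] = 14,  x[6] = 2,  x[7] = 10,  x[8] = 16,  x[9] = 12,  x[10] = 26,  x[11] = 28,  x[12] = 4,  x[13] = 20,  x[14] = 32,  x[15] = 24,  x[16] = 18,  x[17] = 22.
Since x[17] = x[1] = 22, the sequence is periodic with period 16.
The value 18 first appears (with i ≥ 2) at x[16].

16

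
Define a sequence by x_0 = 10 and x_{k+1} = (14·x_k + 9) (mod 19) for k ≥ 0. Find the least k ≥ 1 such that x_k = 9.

13

Listing terms: x_0 = 10; x_1 = 16; x_2 = 5; x_3 = 3; x_4 = 13; x_5 = 1; x_6 = 4; x_7 = 8; x_8 = 7; x_9 = 12; x_{10} = 6; x_{11} = 17; x_{12} = 0; x_{13} = 9; x_{14} = 2; x_{15} = 18; x_{16} = 14; x_{17} = 15; x_{18} = 10.
Since x_{18} = x_0 = 10, the sequence is periodic with period 18.
The value 9 first appears (with k ≥ 1) at x_{13}.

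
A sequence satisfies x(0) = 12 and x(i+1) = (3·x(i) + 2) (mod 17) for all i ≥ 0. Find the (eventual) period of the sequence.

16

Computing terms: x(0) = 12; x(1) = 4; x(2) = 14; x(3) = 10; x(4) = 15; x(5) = 13; x(6) = 7; x(7) = 6; x(8) = 3; x(9) = 11; x(10) = 1; x(11) = 5; x(12) = 0; x(13) = 2; x(14) = 8; x(15) = 9; x(16) = 12.
Since x(16) = x(0) = 12, the sequence is periodic with period 16.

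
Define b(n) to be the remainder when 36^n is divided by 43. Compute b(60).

1

Listing terms: b(1) = 36, b(2) = 6, b(3) = 1, b(4) = 36.
Since b(4) = b(1) = 36, the sequence is periodic with period 3.
(60 - 1) mod 3 = 2, so b(60) = b(3) = 1.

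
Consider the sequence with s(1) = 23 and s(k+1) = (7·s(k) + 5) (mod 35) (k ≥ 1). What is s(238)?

26

Computing terms: s(1) = 23; s(2) = 26; s(3) = 12; s(4) = 19; s(5) = 33; s(6) = 26.
Since s(6) = s(2) = 26, the sequence is eventually periodic: after a pre-period of length 1 it cycles with period 4.
For k ≥ 2, s(k) depends only on (k - 2) mod 4. (238 - 2) mod 4 = 0, so s(238) = s(2) = 26.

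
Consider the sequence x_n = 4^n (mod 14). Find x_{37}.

We have x_0 = 1; x_1 = 4; x_2 = 2; x_3 = 8; x_4 = 4.
Since x_4 = x_1 = 4, the sequence is eventually periodic: after a pre-period of length 1 it cycles with period 3.
For n ≥ 1, x_n depends only on (n - 1) mod 3. (37 - 1) mod 3 = 0, so x_{37} = x_1 = 4.

4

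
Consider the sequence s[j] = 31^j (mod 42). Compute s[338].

Computing terms: s[0] = 1, s[1] = 31, s[2] = 37, s[3] = 13, s[4] = 25, s[5] = 19, s[6] = 1.
Since s[6] = s[0] = 1, the sequence is periodic with period 6.
(338 - 0) mod 6 = 2, so s[338] = s[2] = 37.

37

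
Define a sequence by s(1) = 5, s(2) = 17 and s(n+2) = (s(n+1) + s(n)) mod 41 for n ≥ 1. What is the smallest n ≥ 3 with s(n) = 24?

22

s(1) = 5, s(2) = 17, s(3) = 22, s(4) = 39, s(5) = 20, s(6) = 18, s(7) = 38, s(8) = 15, s(9) = 12, s(10) = 27, s(11) = 39, s(12) = 25, s(13) = 23, s(14) = 7, s(15) = 30, s(16) = 37, s(17) = 26, s(18) = 22, s(19) = 7, s(20) = 29, s(21) = 36, s(22) = 24, s(23) = 19, s(24) = 2, s(25) = 21, s(26) = 23, s(27) = 3, s(28) = 26, s(29) = 29, s(30) = 14, s(31) = 2, s(32) = 16, s(33) = 18, s(34) = 34, s(35) = 11, s(36) = 4, s(37) = 15, s(38) = 19, s(39) = 34, s(40) = 12, s(41) = 5, s(42) = 17.
Since (s(41), s(42)) = (s(1), s(2)) = (5, 17) (two consecutive terms determine the rest), the sequence is periodic with period 40.
The value 24 first appears (with n ≥ 3) at s(22).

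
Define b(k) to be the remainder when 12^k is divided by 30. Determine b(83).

18

b(0) = 1, b(1) = 12, b(2) = 24, b(3) = 18, b(4) = 6, b(5) = 12.
Since b(5) = b(1) = 12, the sequence is eventually periodic: after a pre-period of length 1 it cycles with period 4.
For k ≥ 1, b(k) depends only on (k - 1) mod 4. (83 - 1) mod 4 = 2, so b(83) = b(3) = 18.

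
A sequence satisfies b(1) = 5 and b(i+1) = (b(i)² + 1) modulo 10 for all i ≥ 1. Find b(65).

1

Listing terms: b(1) = 5; b(2) = 6; b(3) = 7; b(4) = 0; b(5) = 1; b(6) = 2; b(7) = 5.
Since b(7) = b(1) = 5, the sequence is periodic with period 6.
So b(65) = b(1 + ((65-1) mod 6)) = b(5) = 1.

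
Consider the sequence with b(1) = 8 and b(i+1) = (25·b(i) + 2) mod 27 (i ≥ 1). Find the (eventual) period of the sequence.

We have b(1) = 8; b(2) = 13; b(3) = 3; b(4) = 23; b(5) = 10; b(6) = 9; b(7) = 11; b(8) = 7; b(9) = 15; b(10) = 26; b(11) = 4; b(12) = 21; b(13) = 14; b(14) = 1; b(15) = 0; b(16) = 2; b(17) = 25; b(18) = 6; b(19) = 17; b(20) = 22; b(21) = 12; b(22) = 5; b(23) = 19; b(24) = 18; b(25) = 20; b(26) = 16; b(27) = 24; b(28) = 8.
The sequence repeats with period 27.

27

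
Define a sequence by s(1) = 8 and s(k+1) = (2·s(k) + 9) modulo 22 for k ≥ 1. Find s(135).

Computing terms: s(1) = 8,  s(2) = 3,  s(3) = 15,  s(4) = 17,  s(5) = 21,  s(6) = 7,  s(7) = 1,  s(8) = 11,  s(9) = 9,  s(10) = 5,  s(11) = 19,  s(12) = 3.
Since s(12) = s(2) = 3, the sequence is eventually periodic: after a pre-period of length 1 it cycles with period 10.
For k ≥ 2, s(k) depends only on (k - 2) mod 10. (135 - 2) mod 10 = 3, so s(135) = s(5) = 21.

21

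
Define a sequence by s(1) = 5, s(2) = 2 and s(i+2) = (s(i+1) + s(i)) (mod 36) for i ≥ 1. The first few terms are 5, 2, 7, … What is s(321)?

Computing terms: s(1) = 5; s(2) = 2; s(3) = 7; s(4) = 9; s(5) = 16; s(6) = 25; s(7) = 5; s(8) = 30; s(9) = 35; s(10) = 29; s(11) = 28; s(12) = 21; s(13) = 13; s(14) = 34; s(15) = 11; s(16) = 9; s(17) = 20; s(18) = 29; s(19) = 13; s(20) = 6; s(21) = 19; s(22) = 25; s(23) = 8; s(24) = 33; s(25) = 5; s(26) = 2.
The sequence repeats with period 24.
(321 - 1) mod 24 = 8, so s(321) = s(9) = 35.

35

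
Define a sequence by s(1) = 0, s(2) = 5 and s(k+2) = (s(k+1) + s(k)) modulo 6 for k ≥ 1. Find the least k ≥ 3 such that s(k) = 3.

5

We have s(1) = 0,  s(2) = 5,  s(3) = 5,  s(4) = 4,  s(5) = 3,  s(6) = 1,  s(7) = 4,  s(8) = 5,  s(9) = 3,  s(10) = 2,  s(11) = 5,  s(12) = 1,  s(13) = 0,  s(14) = 1,  s(15) = 1,  s(16) = 2,  s(17) = 3,  s(18) = 5,  s(19) = 2,  s(20) = 1,  s(21) = 3,  s(22) = 4,  s(23) = 1,  s(24) = 5,  s(25) = 0,  s(26) = 5.
Since (s(25), s(26)) = (s(1), s(2)) = (0, 5) (two consecutive terms determine the rest), the sequence is periodic with period 24.
The value 3 first appears (with k ≥ 3) at s(5).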